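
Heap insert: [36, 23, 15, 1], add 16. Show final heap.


Append 16: [36, 23, 15, 1, 16]
Bubble up: no swaps needed
Result: [36, 23, 15, 1, 16]


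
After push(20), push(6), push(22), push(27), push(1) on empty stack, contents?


push(20) -> [20]
push(6) -> [20, 6]
push(22) -> [20, 6, 22]
push(27) -> [20, 6, 22, 27]
push(1) -> [20, 6, 22, 27, 1]
Final stack (bottom to top): [20, 6, 22, 27, 1]


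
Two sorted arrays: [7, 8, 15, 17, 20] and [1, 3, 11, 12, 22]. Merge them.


Compare heads, take smaller each step.
Merged: [1, 3, 7, 8, 11, 12, 15, 17, 20, 22]


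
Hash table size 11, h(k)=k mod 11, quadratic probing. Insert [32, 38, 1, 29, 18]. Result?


Insertions: 32->slot 10; 38->slot 5; 1->slot 1; 29->slot 7; 18->slot 8
Table: [None, 1, None, None, None, 38, None, 29, 18, None, 32]


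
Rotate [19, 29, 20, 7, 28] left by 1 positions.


Left rotate by 1: [29, 20, 7, 28, 19]


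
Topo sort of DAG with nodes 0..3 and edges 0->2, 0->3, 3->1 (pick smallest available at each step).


Kahn's algorithm, process smallest node first
Order: [0, 2, 3, 1]


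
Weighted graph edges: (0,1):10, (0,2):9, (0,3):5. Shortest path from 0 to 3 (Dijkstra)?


Dijkstra from 0:
Distances: {0: 0, 1: 10, 2: 9, 3: 5}
Shortest distance to 3 = 5, path = [0, 3]


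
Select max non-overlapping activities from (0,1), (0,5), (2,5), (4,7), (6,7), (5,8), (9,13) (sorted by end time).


Greedy: pick earliest-ending, then skip overlaps.
Selected (4 activities): [(0, 1), (2, 5), (6, 7), (9, 13)]


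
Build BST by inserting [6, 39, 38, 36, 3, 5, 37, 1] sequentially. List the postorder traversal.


Root = 6; build tree by BST insertion.
Postorder traversal: [1, 5, 3, 37, 36, 38, 39, 6]


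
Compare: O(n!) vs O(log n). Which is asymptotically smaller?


logarithmic grows slower than factorial
O(log n) is asymptotically smaller; O(n!) grows faster


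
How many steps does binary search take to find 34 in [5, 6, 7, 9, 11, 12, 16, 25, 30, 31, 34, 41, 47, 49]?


Search for 34:
[0,13] mid=6 arr[6]=16
[7,13] mid=10 arr[10]=34
Total: 2 comparisons


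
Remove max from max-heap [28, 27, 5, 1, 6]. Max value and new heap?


Max = 28
Replace root with last, heapify down
Resulting heap: [27, 6, 5, 1]


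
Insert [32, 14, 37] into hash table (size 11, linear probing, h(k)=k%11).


Insertions: 32->slot 10; 14->slot 3; 37->slot 4
Table: [None, None, None, 14, 37, None, None, None, None, None, 32]


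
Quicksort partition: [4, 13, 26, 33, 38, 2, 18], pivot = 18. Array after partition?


Elements <= 18 go left of pivot.
Result: [4, 13, 2, 18, 38, 26, 33], pivot at index 3


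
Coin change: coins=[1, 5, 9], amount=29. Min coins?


dp[0]=0; dp[i]=1+min(dp[i-c] for c in coins)
...dp[24]=4, dp[25]=5, dp[26]=6, dp[27]=3, dp[28]=4, dp[29]=5
Minimum coins for 29 = 5


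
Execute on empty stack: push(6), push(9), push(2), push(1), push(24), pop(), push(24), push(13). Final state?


push(6) -> [6]
push(9) -> [6, 9]
push(2) -> [6, 9, 2]
push(1) -> [6, 9, 2, 1]
push(24) -> [6, 9, 2, 1, 24]
pop() returns 24 -> [6, 9, 2, 1]
push(24) -> [6, 9, 2, 1, 24]
push(13) -> [6, 9, 2, 1, 24, 13]
Final stack (bottom to top): [6, 9, 2, 1, 24, 13]


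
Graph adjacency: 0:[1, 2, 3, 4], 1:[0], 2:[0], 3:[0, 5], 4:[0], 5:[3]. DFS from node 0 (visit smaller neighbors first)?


DFS stack-based: start with [0]
Visit order: [0, 1, 2, 3, 5, 4]


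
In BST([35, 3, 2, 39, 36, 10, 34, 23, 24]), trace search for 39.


BST root = 35
Search for 39: compare at each node
Path: [35, 39]


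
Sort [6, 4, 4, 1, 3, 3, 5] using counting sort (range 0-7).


Count array: [0, 1, 0, 2, 2, 1, 1, 0]
Reconstruct: [1, 3, 3, 4, 4, 5, 6]


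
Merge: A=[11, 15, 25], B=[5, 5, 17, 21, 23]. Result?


Compare heads, take smaller each step.
Merged: [5, 5, 11, 15, 17, 21, 23, 25]


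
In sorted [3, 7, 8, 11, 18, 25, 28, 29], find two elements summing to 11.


Two pointers: lo=0, hi=7
Found pair: (3, 8) summing to 11


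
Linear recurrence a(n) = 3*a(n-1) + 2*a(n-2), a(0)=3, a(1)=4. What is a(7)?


Build bottom-up:
...a(5)=790, a(6)=2814, a(7)=3*2814+2*790=10022


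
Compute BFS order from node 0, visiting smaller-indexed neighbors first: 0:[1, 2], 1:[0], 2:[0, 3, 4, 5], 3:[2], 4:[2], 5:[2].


BFS queue: start with [0]
Visit order: [0, 1, 2, 3, 4, 5]


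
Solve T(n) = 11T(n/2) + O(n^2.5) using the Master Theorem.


a=11, b=2, c=2.5. log_2(11)=3.459 > c=2.5. Case 1: O(n^log_b(a)) = O(n^3.459)
Complexity: O(n^3.459)


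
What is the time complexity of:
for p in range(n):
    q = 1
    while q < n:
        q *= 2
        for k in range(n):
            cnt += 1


Per nesting level: O(n) * O(log n) * O(n) = O(n^2 log n)
Complexity: O(n^2 log n)


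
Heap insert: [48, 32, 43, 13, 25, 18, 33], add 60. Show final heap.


Append 60: [48, 32, 43, 13, 25, 18, 33, 60]
Bubble up: swap idx 7(60) with idx 3(13); swap idx 3(60) with idx 1(32); swap idx 1(60) with idx 0(48)
Result: [60, 48, 43, 32, 25, 18, 33, 13]


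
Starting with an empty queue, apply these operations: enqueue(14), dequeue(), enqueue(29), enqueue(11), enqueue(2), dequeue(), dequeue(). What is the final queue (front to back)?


enqueue(14) -> [14]
dequeue() returns 14 -> []
enqueue(29) -> [29]
enqueue(11) -> [29, 11]
enqueue(2) -> [29, 11, 2]
dequeue() returns 29 -> [11, 2]
dequeue() returns 11 -> [2]
Final queue (front to back): [2]


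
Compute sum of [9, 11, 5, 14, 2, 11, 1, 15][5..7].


Prefix sums: [0, 9, 20, 25, 39, 41, 52, 53, 68]
Sum[5..7] = prefix[8] - prefix[5] = 68 - 41 = 27


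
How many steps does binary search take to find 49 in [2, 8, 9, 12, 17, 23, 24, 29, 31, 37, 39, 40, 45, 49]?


Search for 49:
[0,13] mid=6 arr[6]=24
[7,13] mid=10 arr[10]=39
[11,13] mid=12 arr[12]=45
[13,13] mid=13 arr[13]=49
Total: 4 comparisons


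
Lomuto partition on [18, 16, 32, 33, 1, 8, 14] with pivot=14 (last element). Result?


Elements <= 14 go left of pivot.
Result: [1, 8, 14, 33, 18, 16, 32], pivot at index 2


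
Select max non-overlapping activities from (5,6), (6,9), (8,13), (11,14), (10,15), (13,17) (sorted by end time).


Greedy: pick earliest-ending, then skip overlaps.
Selected (3 activities): [(5, 6), (6, 9), (11, 14)]


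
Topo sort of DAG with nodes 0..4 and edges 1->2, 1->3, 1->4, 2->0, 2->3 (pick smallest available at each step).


Kahn's algorithm, process smallest node first
Order: [1, 2, 0, 3, 4]


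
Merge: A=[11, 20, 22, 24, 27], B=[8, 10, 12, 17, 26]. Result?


Compare heads, take smaller each step.
Merged: [8, 10, 11, 12, 17, 20, 22, 24, 26, 27]


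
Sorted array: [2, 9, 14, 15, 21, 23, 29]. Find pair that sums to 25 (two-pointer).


Two pointers: lo=0, hi=6
Found pair: (2, 23) summing to 25


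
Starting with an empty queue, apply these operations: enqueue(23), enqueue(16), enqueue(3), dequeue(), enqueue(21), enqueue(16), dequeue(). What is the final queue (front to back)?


enqueue(23) -> [23]
enqueue(16) -> [23, 16]
enqueue(3) -> [23, 16, 3]
dequeue() returns 23 -> [16, 3]
enqueue(21) -> [16, 3, 21]
enqueue(16) -> [16, 3, 21, 16]
dequeue() returns 16 -> [3, 21, 16]
Final queue (front to back): [3, 21, 16]


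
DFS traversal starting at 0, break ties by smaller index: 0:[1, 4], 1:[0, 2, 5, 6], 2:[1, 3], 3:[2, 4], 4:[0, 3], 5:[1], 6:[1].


DFS stack-based: start with [0]
Visit order: [0, 1, 2, 3, 4, 5, 6]


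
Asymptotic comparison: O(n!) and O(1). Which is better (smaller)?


constant grows slower than factorial
O(1) is asymptotically smaller; O(n!) grows faster


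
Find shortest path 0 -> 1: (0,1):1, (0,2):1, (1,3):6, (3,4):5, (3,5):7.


Dijkstra from 0:
Distances: {0: 0, 1: 1, 2: 1, 3: 7, 4: 12, 5: 14}
Shortest distance to 1 = 1, path = [0, 1]


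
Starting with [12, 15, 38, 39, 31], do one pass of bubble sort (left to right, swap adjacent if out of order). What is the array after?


After one pass: [12, 15, 38, 31, 39]


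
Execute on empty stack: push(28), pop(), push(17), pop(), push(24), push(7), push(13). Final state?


push(28) -> [28]
pop() returns 28 -> []
push(17) -> [17]
pop() returns 17 -> []
push(24) -> [24]
push(7) -> [24, 7]
push(13) -> [24, 7, 13]
Final stack (bottom to top): [24, 7, 13]


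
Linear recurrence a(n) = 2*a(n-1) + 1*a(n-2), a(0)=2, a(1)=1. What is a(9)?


Build bottom-up:
...a(7)=309, a(8)=746, a(9)=2*746+1*309=1801


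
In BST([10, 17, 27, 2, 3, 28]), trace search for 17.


BST root = 10
Search for 17: compare at each node
Path: [10, 17]


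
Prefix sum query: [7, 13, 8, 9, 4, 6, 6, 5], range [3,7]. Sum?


Prefix sums: [0, 7, 20, 28, 37, 41, 47, 53, 58]
Sum[3..7] = prefix[8] - prefix[3] = 58 - 28 = 30


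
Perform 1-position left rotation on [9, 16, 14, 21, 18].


Left rotate by 1: [16, 14, 21, 18, 9]


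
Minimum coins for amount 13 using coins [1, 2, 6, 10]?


dp[0]=0; dp[i]=1+min(dp[i-c] for c in coins)
...dp[8]=2, dp[9]=3, dp[10]=1, dp[11]=2, dp[12]=2, dp[13]=3
Minimum coins for 13 = 3


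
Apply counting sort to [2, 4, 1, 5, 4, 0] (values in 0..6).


Count array: [1, 1, 1, 0, 2, 1, 0]
Reconstruct: [0, 1, 2, 4, 4, 5]


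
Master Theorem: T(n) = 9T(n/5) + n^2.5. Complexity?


a=9, b=5, c=2.5. log_5(9)=1.365 < c=2.5. Case 3: O(n^c) = O(n^2.500)
Complexity: O(n^2.500)


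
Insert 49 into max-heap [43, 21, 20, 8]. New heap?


Append 49: [43, 21, 20, 8, 49]
Bubble up: swap idx 4(49) with idx 1(21); swap idx 1(49) with idx 0(43)
Result: [49, 43, 20, 8, 21]


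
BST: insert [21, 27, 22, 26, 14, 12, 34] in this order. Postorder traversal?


Root = 21; build tree by BST insertion.
Postorder traversal: [12, 14, 26, 22, 34, 27, 21]


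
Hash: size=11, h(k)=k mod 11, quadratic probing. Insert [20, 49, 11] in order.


Insertions: 20->slot 9; 49->slot 5; 11->slot 0
Table: [11, None, None, None, None, 49, None, None, None, 20, None]


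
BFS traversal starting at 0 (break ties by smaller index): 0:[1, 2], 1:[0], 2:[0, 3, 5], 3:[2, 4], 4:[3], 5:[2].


BFS queue: start with [0]
Visit order: [0, 1, 2, 3, 5, 4]


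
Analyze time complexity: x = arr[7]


Analysis: constant-time operation, no loop
Complexity: O(1)


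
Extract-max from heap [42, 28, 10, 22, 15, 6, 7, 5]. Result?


Max = 42
Replace root with last, heapify down
Resulting heap: [28, 22, 10, 5, 15, 6, 7]


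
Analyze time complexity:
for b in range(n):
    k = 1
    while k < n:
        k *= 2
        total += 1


Per nesting level: O(n) * O(log n) = O(n log n)
Complexity: O(n log n)


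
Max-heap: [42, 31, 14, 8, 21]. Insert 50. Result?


Append 50: [42, 31, 14, 8, 21, 50]
Bubble up: swap idx 5(50) with idx 2(14); swap idx 2(50) with idx 0(42)
Result: [50, 31, 42, 8, 21, 14]


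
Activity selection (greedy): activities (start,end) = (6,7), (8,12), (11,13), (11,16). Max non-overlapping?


Greedy: pick earliest-ending, then skip overlaps.
Selected (2 activities): [(6, 7), (8, 12)]


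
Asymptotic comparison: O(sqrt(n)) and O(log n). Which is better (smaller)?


logarithmic grows slower than sublinear
O(log n) is asymptotically smaller; O(sqrt(n)) grows faster


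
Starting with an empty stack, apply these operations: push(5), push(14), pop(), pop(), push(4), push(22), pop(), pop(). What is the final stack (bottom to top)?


push(5) -> [5]
push(14) -> [5, 14]
pop() returns 14 -> [5]
pop() returns 5 -> []
push(4) -> [4]
push(22) -> [4, 22]
pop() returns 22 -> [4]
pop() returns 4 -> []
Final stack (bottom to top): []


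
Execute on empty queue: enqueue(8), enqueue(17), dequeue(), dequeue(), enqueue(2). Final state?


enqueue(8) -> [8]
enqueue(17) -> [8, 17]
dequeue() returns 8 -> [17]
dequeue() returns 17 -> []
enqueue(2) -> [2]
Final queue (front to back): [2]


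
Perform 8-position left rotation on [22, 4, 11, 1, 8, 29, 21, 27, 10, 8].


Left rotate by 8: [10, 8, 22, 4, 11, 1, 8, 29, 21, 27]


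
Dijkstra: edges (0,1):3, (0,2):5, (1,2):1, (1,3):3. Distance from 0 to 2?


Dijkstra from 0:
Distances: {0: 0, 1: 3, 2: 4, 3: 6}
Shortest distance to 2 = 4, path = [0, 1, 2]


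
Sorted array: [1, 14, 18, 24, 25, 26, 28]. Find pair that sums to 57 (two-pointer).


Two pointers: lo=0, hi=6
No pair sums to 57


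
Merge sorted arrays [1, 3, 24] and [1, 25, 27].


Compare heads, take smaller each step.
Merged: [1, 1, 3, 24, 25, 27]


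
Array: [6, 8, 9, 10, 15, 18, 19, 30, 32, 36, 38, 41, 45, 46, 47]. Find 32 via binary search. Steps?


Search for 32:
[0,14] mid=7 arr[7]=30
[8,14] mid=11 arr[11]=41
[8,10] mid=9 arr[9]=36
[8,8] mid=8 arr[8]=32
Total: 4 comparisons


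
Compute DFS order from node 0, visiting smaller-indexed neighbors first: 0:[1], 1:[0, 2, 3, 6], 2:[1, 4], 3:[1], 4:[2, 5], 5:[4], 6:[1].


DFS stack-based: start with [0]
Visit order: [0, 1, 2, 4, 5, 3, 6]


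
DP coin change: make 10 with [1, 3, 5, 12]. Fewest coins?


dp[0]=0; dp[i]=1+min(dp[i-c] for c in coins)
...dp[5]=1, dp[6]=2, dp[7]=3, dp[8]=2, dp[9]=3, dp[10]=2
Minimum coins for 10 = 2


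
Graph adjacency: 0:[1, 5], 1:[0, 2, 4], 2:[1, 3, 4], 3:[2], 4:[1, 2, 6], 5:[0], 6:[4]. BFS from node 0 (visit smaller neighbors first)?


BFS queue: start with [0]
Visit order: [0, 1, 5, 2, 4, 3, 6]


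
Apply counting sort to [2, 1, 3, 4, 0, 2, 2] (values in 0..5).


Count array: [1, 1, 3, 1, 1, 0]
Reconstruct: [0, 1, 2, 2, 2, 3, 4]


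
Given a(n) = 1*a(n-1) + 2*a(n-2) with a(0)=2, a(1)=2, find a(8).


Build bottom-up:
...a(6)=86, a(7)=170, a(8)=1*170+2*86=342


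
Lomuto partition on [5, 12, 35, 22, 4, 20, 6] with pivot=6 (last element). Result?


Elements <= 6 go left of pivot.
Result: [5, 4, 6, 22, 12, 20, 35], pivot at index 2


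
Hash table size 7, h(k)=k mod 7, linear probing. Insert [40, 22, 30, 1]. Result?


Insertions: 40->slot 5; 22->slot 1; 30->slot 2; 1->slot 3
Table: [None, 22, 30, 1, None, 40, None]


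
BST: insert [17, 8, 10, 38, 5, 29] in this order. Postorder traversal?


Root = 17; build tree by BST insertion.
Postorder traversal: [5, 10, 8, 29, 38, 17]


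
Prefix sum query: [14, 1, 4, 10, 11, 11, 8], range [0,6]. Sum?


Prefix sums: [0, 14, 15, 19, 29, 40, 51, 59]
Sum[0..6] = prefix[7] - prefix[0] = 59 - 0 = 59


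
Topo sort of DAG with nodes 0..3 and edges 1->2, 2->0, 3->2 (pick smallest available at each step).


Kahn's algorithm, process smallest node first
Order: [1, 3, 2, 0]


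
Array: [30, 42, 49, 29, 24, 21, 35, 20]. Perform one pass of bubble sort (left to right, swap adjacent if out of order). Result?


After one pass: [30, 42, 29, 24, 21, 35, 20, 49]


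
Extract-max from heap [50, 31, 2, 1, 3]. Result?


Max = 50
Replace root with last, heapify down
Resulting heap: [31, 3, 2, 1]


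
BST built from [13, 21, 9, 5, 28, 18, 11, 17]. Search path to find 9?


BST root = 13
Search for 9: compare at each node
Path: [13, 9]


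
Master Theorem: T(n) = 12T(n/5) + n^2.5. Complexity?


a=12, b=5, c=2.5. log_5(12)=1.544 < c=2.5. Case 3: O(n^c) = O(n^2.500)
Complexity: O(n^2.500)


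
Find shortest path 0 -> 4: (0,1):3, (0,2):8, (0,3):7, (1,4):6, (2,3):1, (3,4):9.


Dijkstra from 0:
Distances: {0: 0, 1: 3, 2: 8, 3: 7, 4: 9}
Shortest distance to 4 = 9, path = [0, 1, 4]


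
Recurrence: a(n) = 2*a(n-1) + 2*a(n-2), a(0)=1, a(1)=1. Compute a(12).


Build bottom-up:
...a(10)=11584, a(11)=31648, a(12)=2*31648+2*11584=86464


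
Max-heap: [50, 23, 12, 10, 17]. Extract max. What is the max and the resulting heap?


Max = 50
Replace root with last, heapify down
Resulting heap: [23, 17, 12, 10]


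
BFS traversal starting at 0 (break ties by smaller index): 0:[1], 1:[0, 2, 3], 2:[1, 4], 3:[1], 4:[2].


BFS queue: start with [0]
Visit order: [0, 1, 2, 3, 4]


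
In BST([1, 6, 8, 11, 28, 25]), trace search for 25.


BST root = 1
Search for 25: compare at each node
Path: [1, 6, 8, 11, 28, 25]


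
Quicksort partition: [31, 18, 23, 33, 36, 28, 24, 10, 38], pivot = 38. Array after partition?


Elements <= 38 go left of pivot.
Result: [31, 18, 23, 33, 36, 28, 24, 10, 38], pivot at index 8


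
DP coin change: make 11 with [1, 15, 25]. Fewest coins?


dp[0]=0; dp[i]=1+min(dp[i-c] for c in coins)
...dp[6]=6, dp[7]=7, dp[8]=8, dp[9]=9, dp[10]=10, dp[11]=11
Minimum coins for 11 = 11


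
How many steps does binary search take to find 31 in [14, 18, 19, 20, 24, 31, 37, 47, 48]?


Search for 31:
[0,8] mid=4 arr[4]=24
[5,8] mid=6 arr[6]=37
[5,5] mid=5 arr[5]=31
Total: 3 comparisons


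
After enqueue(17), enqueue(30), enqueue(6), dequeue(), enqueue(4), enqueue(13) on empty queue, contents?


enqueue(17) -> [17]
enqueue(30) -> [17, 30]
enqueue(6) -> [17, 30, 6]
dequeue() returns 17 -> [30, 6]
enqueue(4) -> [30, 6, 4]
enqueue(13) -> [30, 6, 4, 13]
Final queue (front to back): [30, 6, 4, 13]


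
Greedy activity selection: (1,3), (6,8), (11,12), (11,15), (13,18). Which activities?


Greedy: pick earliest-ending, then skip overlaps.
Selected (4 activities): [(1, 3), (6, 8), (11, 12), (13, 18)]


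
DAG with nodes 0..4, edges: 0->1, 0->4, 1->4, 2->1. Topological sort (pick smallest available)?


Kahn's algorithm, process smallest node first
Order: [0, 2, 1, 3, 4]


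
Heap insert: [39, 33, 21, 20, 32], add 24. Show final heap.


Append 24: [39, 33, 21, 20, 32, 24]
Bubble up: swap idx 5(24) with idx 2(21)
Result: [39, 33, 24, 20, 32, 21]


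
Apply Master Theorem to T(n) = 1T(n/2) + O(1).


a=1, b=2, c=0. log_2(1)=0 = c=0. Case 2: O(n^c log n) = O(log n)
Complexity: O(log n)


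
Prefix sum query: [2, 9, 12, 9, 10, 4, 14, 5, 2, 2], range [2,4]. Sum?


Prefix sums: [0, 2, 11, 23, 32, 42, 46, 60, 65, 67, 69]
Sum[2..4] = prefix[5] - prefix[2] = 42 - 11 = 31


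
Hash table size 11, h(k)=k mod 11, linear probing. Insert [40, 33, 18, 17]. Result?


Insertions: 40->slot 7; 33->slot 0; 18->slot 8; 17->slot 6
Table: [33, None, None, None, None, None, 17, 40, 18, None, None]


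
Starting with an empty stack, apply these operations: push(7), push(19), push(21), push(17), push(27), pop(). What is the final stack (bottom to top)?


push(7) -> [7]
push(19) -> [7, 19]
push(21) -> [7, 19, 21]
push(17) -> [7, 19, 21, 17]
push(27) -> [7, 19, 21, 17, 27]
pop() returns 27 -> [7, 19, 21, 17]
Final stack (bottom to top): [7, 19, 21, 17]


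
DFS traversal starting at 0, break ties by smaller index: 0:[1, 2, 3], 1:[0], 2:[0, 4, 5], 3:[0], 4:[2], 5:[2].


DFS stack-based: start with [0]
Visit order: [0, 1, 2, 4, 5, 3]


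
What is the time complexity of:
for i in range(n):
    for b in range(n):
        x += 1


Per nesting level: O(n) * O(n) = O(n^2)
Complexity: O(n^2)


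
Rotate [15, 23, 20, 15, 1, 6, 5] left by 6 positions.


Left rotate by 6: [5, 15, 23, 20, 15, 1, 6]


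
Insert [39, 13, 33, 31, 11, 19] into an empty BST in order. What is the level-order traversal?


Root = 39; build tree by BST insertion.
Level-Order traversal: [39, 13, 11, 33, 31, 19]


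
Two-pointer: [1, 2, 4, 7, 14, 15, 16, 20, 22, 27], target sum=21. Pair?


Two pointers: lo=0, hi=9
Found pair: (1, 20) summing to 21


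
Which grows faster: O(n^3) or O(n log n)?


linearithmic grows slower than cubic
O(n log n) is asymptotically smaller; O(n^3) grows faster


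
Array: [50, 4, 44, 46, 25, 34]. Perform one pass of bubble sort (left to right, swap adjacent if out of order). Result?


After one pass: [4, 44, 46, 25, 34, 50]


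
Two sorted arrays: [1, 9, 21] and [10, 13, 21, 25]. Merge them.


Compare heads, take smaller each step.
Merged: [1, 9, 10, 13, 21, 21, 25]


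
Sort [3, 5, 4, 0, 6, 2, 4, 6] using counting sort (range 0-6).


Count array: [1, 0, 1, 1, 2, 1, 2]
Reconstruct: [0, 2, 3, 4, 4, 5, 6, 6]


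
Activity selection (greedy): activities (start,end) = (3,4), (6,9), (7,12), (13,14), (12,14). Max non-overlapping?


Greedy: pick earliest-ending, then skip overlaps.
Selected (3 activities): [(3, 4), (6, 9), (13, 14)]


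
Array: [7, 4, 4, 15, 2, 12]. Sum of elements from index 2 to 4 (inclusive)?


Prefix sums: [0, 7, 11, 15, 30, 32, 44]
Sum[2..4] = prefix[5] - prefix[2] = 32 - 11 = 21


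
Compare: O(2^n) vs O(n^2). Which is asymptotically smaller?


quadratic grows slower than exponential
O(n^2) is asymptotically smaller; O(2^n) grows faster


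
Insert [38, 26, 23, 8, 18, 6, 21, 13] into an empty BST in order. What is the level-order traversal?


Root = 38; build tree by BST insertion.
Level-Order traversal: [38, 26, 23, 8, 6, 18, 13, 21]


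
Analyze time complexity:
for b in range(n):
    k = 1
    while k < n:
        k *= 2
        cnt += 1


Per nesting level: O(n) * O(log n) = O(n log n)
Complexity: O(n log n)


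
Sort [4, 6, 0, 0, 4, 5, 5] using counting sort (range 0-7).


Count array: [2, 0, 0, 0, 2, 2, 1, 0]
Reconstruct: [0, 0, 4, 4, 5, 5, 6]


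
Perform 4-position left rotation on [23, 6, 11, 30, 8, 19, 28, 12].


Left rotate by 4: [8, 19, 28, 12, 23, 6, 11, 30]


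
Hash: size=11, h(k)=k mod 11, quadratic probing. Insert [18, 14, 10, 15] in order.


Insertions: 18->slot 7; 14->slot 3; 10->slot 10; 15->slot 4
Table: [None, None, None, 14, 15, None, None, 18, None, None, 10]


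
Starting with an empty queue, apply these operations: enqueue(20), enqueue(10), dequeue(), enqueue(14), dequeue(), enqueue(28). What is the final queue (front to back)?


enqueue(20) -> [20]
enqueue(10) -> [20, 10]
dequeue() returns 20 -> [10]
enqueue(14) -> [10, 14]
dequeue() returns 10 -> [14]
enqueue(28) -> [14, 28]
Final queue (front to back): [14, 28]


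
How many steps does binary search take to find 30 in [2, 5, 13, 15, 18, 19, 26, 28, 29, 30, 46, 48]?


Search for 30:
[0,11] mid=5 arr[5]=19
[6,11] mid=8 arr[8]=29
[9,11] mid=10 arr[10]=46
[9,9] mid=9 arr[9]=30
Total: 4 comparisons


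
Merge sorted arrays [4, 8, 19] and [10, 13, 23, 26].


Compare heads, take smaller each step.
Merged: [4, 8, 10, 13, 19, 23, 26]


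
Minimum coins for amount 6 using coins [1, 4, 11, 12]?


dp[0]=0; dp[i]=1+min(dp[i-c] for c in coins)
...dp[1]=1, dp[2]=2, dp[3]=3, dp[4]=1, dp[5]=2, dp[6]=3
Minimum coins for 6 = 3


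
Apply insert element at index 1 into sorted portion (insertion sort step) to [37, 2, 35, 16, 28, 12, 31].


After one pass: [2, 37, 35, 16, 28, 12, 31]


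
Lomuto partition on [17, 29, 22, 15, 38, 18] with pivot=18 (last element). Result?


Elements <= 18 go left of pivot.
Result: [17, 15, 18, 29, 38, 22], pivot at index 2


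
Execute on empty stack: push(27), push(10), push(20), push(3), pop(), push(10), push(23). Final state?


push(27) -> [27]
push(10) -> [27, 10]
push(20) -> [27, 10, 20]
push(3) -> [27, 10, 20, 3]
pop() returns 3 -> [27, 10, 20]
push(10) -> [27, 10, 20, 10]
push(23) -> [27, 10, 20, 10, 23]
Final stack (bottom to top): [27, 10, 20, 10, 23]


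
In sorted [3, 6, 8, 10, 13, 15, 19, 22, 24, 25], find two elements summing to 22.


Two pointers: lo=0, hi=9
Found pair: (3, 19) summing to 22


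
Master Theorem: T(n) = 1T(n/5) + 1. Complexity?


a=1, b=5, c=0. log_5(1)=0 = c=0. Case 2: O(n^c log n) = O(log n)
Complexity: O(log n)


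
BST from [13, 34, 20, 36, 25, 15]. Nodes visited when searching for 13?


BST root = 13
Search for 13: compare at each node
Path: [13]


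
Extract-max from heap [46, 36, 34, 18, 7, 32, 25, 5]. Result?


Max = 46
Replace root with last, heapify down
Resulting heap: [36, 18, 34, 5, 7, 32, 25]


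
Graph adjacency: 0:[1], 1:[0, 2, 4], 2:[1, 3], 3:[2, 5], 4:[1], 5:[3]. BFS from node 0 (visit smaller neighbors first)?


BFS queue: start with [0]
Visit order: [0, 1, 2, 4, 3, 5]


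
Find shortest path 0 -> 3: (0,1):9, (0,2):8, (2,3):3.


Dijkstra from 0:
Distances: {0: 0, 1: 9, 2: 8, 3: 11}
Shortest distance to 3 = 11, path = [0, 2, 3]


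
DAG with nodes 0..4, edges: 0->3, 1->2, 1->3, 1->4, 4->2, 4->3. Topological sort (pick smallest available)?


Kahn's algorithm, process smallest node first
Order: [0, 1, 4, 2, 3]


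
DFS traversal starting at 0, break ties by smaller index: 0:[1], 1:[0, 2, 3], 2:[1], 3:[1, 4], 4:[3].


DFS stack-based: start with [0]
Visit order: [0, 1, 2, 3, 4]


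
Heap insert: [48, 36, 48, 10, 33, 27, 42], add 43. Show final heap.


Append 43: [48, 36, 48, 10, 33, 27, 42, 43]
Bubble up: swap idx 7(43) with idx 3(10); swap idx 3(43) with idx 1(36)
Result: [48, 43, 48, 36, 33, 27, 42, 10]


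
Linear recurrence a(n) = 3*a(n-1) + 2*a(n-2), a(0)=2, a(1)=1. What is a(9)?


Build bottom-up:
...a(7)=3743, a(8)=13331, a(9)=3*13331+2*3743=47479


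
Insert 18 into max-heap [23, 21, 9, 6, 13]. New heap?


Append 18: [23, 21, 9, 6, 13, 18]
Bubble up: swap idx 5(18) with idx 2(9)
Result: [23, 21, 18, 6, 13, 9]


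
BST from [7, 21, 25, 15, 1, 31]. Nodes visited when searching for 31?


BST root = 7
Search for 31: compare at each node
Path: [7, 21, 25, 31]


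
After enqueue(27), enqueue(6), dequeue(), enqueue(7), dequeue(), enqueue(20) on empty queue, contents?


enqueue(27) -> [27]
enqueue(6) -> [27, 6]
dequeue() returns 27 -> [6]
enqueue(7) -> [6, 7]
dequeue() returns 6 -> [7]
enqueue(20) -> [7, 20]
Final queue (front to back): [7, 20]


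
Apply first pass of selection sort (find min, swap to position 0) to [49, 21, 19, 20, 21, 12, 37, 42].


After one pass: [12, 21, 19, 20, 21, 49, 37, 42]


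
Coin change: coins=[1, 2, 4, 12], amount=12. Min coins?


dp[0]=0; dp[i]=1+min(dp[i-c] for c in coins)
...dp[7]=3, dp[8]=2, dp[9]=3, dp[10]=3, dp[11]=4, dp[12]=1
Minimum coins for 12 = 1


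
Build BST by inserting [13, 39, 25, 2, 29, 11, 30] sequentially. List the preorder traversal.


Root = 13; build tree by BST insertion.
Preorder traversal: [13, 2, 11, 39, 25, 29, 30]


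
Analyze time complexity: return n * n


Analysis: constant-time operation, no loop
Complexity: O(1)


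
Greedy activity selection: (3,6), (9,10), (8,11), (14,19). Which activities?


Greedy: pick earliest-ending, then skip overlaps.
Selected (3 activities): [(3, 6), (9, 10), (14, 19)]


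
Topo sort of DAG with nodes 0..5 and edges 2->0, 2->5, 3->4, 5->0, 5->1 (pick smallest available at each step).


Kahn's algorithm, process smallest node first
Order: [2, 3, 4, 5, 0, 1]


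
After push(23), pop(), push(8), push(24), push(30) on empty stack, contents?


push(23) -> [23]
pop() returns 23 -> []
push(8) -> [8]
push(24) -> [8, 24]
push(30) -> [8, 24, 30]
Final stack (bottom to top): [8, 24, 30]


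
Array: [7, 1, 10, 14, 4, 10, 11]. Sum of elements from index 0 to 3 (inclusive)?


Prefix sums: [0, 7, 8, 18, 32, 36, 46, 57]
Sum[0..3] = prefix[4] - prefix[0] = 32 - 0 = 32


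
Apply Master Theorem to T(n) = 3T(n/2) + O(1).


a=3, b=2, c=0. log_2(3)=1.585 > c=0. Case 1: O(n^log_b(a)) = O(n^1.585)
Complexity: O(n^1.585)


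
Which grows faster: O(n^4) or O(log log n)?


double-logarithmic grows slower than quartic
O(log log n) is asymptotically smaller; O(n^4) grows faster


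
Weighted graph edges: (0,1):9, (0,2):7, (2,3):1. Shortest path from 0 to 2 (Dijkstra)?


Dijkstra from 0:
Distances: {0: 0, 1: 9, 2: 7, 3: 8}
Shortest distance to 2 = 7, path = [0, 2]


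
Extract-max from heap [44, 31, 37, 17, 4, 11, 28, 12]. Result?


Max = 44
Replace root with last, heapify down
Resulting heap: [37, 31, 28, 17, 4, 11, 12]


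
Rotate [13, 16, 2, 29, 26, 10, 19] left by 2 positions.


Left rotate by 2: [2, 29, 26, 10, 19, 13, 16]


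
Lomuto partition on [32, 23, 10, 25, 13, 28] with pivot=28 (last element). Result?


Elements <= 28 go left of pivot.
Result: [23, 10, 25, 13, 28, 32], pivot at index 4


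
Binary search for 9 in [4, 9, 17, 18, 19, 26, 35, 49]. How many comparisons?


Search for 9:
[0,7] mid=3 arr[3]=18
[0,2] mid=1 arr[1]=9
Total: 2 comparisons


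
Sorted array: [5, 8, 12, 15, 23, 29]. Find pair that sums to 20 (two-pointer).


Two pointers: lo=0, hi=5
Found pair: (5, 15) summing to 20


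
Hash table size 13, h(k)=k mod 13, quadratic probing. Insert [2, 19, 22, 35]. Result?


Insertions: 2->slot 2; 19->slot 6; 22->slot 9; 35->slot 10
Table: [None, None, 2, None, None, None, 19, None, None, 22, 35, None, None]


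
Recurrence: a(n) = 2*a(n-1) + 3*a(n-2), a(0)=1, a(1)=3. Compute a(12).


Build bottom-up:
...a(10)=59049, a(11)=177147, a(12)=2*177147+3*59049=531441


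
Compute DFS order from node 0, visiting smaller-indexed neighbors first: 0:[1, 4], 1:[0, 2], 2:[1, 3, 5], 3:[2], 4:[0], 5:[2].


DFS stack-based: start with [0]
Visit order: [0, 1, 2, 3, 5, 4]


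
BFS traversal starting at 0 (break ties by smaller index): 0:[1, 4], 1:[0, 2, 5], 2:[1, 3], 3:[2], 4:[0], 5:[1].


BFS queue: start with [0]
Visit order: [0, 1, 4, 2, 5, 3]


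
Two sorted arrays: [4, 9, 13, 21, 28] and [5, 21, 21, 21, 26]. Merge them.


Compare heads, take smaller each step.
Merged: [4, 5, 9, 13, 21, 21, 21, 21, 26, 28]


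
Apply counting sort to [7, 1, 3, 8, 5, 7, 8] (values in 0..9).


Count array: [0, 1, 0, 1, 0, 1, 0, 2, 2, 0]
Reconstruct: [1, 3, 5, 7, 7, 8, 8]


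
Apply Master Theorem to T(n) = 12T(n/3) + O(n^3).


a=12, b=3, c=3. log_3(12)=2.262 < c=3. Case 3: O(n^c) = O(n^3)
Complexity: O(n^3)


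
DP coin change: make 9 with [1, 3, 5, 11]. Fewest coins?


dp[0]=0; dp[i]=1+min(dp[i-c] for c in coins)
...dp[4]=2, dp[5]=1, dp[6]=2, dp[7]=3, dp[8]=2, dp[9]=3
Minimum coins for 9 = 3


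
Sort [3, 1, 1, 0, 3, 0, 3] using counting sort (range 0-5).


Count array: [2, 2, 0, 3, 0, 0]
Reconstruct: [0, 0, 1, 1, 3, 3, 3]


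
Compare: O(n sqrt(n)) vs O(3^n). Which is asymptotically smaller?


n^1.5 grows slower than exponential (base 3)
O(n sqrt(n)) is asymptotically smaller; O(3^n) grows faster


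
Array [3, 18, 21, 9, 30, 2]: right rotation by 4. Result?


Right rotate by 4: [21, 9, 30, 2, 3, 18]


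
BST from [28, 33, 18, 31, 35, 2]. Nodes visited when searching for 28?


BST root = 28
Search for 28: compare at each node
Path: [28]


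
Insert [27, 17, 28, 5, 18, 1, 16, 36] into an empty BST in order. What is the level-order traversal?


Root = 27; build tree by BST insertion.
Level-Order traversal: [27, 17, 28, 5, 18, 36, 1, 16]


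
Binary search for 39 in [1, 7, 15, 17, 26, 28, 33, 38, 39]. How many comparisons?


Search for 39:
[0,8] mid=4 arr[4]=26
[5,8] mid=6 arr[6]=33
[7,8] mid=7 arr[7]=38
[8,8] mid=8 arr[8]=39
Total: 4 comparisons


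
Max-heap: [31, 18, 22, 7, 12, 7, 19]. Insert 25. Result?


Append 25: [31, 18, 22, 7, 12, 7, 19, 25]
Bubble up: swap idx 7(25) with idx 3(7); swap idx 3(25) with idx 1(18)
Result: [31, 25, 22, 18, 12, 7, 19, 7]


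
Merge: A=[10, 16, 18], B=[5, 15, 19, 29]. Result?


Compare heads, take smaller each step.
Merged: [5, 10, 15, 16, 18, 19, 29]


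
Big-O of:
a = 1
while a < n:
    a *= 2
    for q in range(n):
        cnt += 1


Per nesting level: O(log n) * O(n) = O(n log n)
Complexity: O(n log n)


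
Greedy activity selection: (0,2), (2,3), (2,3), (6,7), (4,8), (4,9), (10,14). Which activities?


Greedy: pick earliest-ending, then skip overlaps.
Selected (4 activities): [(0, 2), (2, 3), (6, 7), (10, 14)]


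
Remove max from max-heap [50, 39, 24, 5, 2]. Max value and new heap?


Max = 50
Replace root with last, heapify down
Resulting heap: [39, 5, 24, 2]


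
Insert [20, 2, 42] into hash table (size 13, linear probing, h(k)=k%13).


Insertions: 20->slot 7; 2->slot 2; 42->slot 3
Table: [None, None, 2, 42, None, None, None, 20, None, None, None, None, None]


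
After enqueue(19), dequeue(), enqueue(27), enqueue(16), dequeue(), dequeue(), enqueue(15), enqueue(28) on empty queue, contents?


enqueue(19) -> [19]
dequeue() returns 19 -> []
enqueue(27) -> [27]
enqueue(16) -> [27, 16]
dequeue() returns 27 -> [16]
dequeue() returns 16 -> []
enqueue(15) -> [15]
enqueue(28) -> [15, 28]
Final queue (front to back): [15, 28]


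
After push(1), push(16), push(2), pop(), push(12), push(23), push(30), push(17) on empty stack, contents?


push(1) -> [1]
push(16) -> [1, 16]
push(2) -> [1, 16, 2]
pop() returns 2 -> [1, 16]
push(12) -> [1, 16, 12]
push(23) -> [1, 16, 12, 23]
push(30) -> [1, 16, 12, 23, 30]
push(17) -> [1, 16, 12, 23, 30, 17]
Final stack (bottom to top): [1, 16, 12, 23, 30, 17]


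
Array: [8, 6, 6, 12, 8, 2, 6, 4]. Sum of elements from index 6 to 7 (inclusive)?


Prefix sums: [0, 8, 14, 20, 32, 40, 42, 48, 52]
Sum[6..7] = prefix[8] - prefix[6] = 52 - 42 = 10


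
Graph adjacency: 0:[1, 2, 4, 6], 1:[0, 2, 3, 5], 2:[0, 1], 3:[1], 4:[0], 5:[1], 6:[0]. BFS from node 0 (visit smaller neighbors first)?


BFS queue: start with [0]
Visit order: [0, 1, 2, 4, 6, 3, 5]


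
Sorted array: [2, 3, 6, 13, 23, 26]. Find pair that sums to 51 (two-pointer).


Two pointers: lo=0, hi=5
No pair sums to 51


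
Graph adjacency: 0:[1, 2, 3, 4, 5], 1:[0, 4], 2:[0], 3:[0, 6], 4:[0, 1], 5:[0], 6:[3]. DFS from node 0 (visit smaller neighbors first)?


DFS stack-based: start with [0]
Visit order: [0, 1, 4, 2, 3, 6, 5]


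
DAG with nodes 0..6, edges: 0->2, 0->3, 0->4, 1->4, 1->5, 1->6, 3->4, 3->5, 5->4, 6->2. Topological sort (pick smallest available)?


Kahn's algorithm, process smallest node first
Order: [0, 1, 3, 5, 4, 6, 2]


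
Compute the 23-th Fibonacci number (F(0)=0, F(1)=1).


F(n)=F(n-1)+F(n-2)
...F(21)=10946, F(22)=17711, F(23)=28657


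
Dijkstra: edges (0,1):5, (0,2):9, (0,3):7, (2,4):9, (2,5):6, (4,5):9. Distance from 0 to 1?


Dijkstra from 0:
Distances: {0: 0, 1: 5, 2: 9, 3: 7, 4: 18, 5: 15}
Shortest distance to 1 = 5, path = [0, 1]


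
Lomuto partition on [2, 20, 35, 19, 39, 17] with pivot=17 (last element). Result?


Elements <= 17 go left of pivot.
Result: [2, 17, 35, 19, 39, 20], pivot at index 1


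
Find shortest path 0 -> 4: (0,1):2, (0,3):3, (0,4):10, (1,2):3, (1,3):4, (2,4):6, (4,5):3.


Dijkstra from 0:
Distances: {0: 0, 1: 2, 2: 5, 3: 3, 4: 10, 5: 13}
Shortest distance to 4 = 10, path = [0, 4]


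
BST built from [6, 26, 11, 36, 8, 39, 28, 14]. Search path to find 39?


BST root = 6
Search for 39: compare at each node
Path: [6, 26, 36, 39]


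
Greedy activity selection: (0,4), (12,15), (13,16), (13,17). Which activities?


Greedy: pick earliest-ending, then skip overlaps.
Selected (2 activities): [(0, 4), (12, 15)]


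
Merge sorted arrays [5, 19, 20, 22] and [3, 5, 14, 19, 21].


Compare heads, take smaller each step.
Merged: [3, 5, 5, 14, 19, 19, 20, 21, 22]


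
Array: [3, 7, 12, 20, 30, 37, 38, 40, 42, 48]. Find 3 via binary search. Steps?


Search for 3:
[0,9] mid=4 arr[4]=30
[0,3] mid=1 arr[1]=7
[0,0] mid=0 arr[0]=3
Total: 3 comparisons


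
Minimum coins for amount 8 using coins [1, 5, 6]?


dp[0]=0; dp[i]=1+min(dp[i-c] for c in coins)
...dp[3]=3, dp[4]=4, dp[5]=1, dp[6]=1, dp[7]=2, dp[8]=3
Minimum coins for 8 = 3


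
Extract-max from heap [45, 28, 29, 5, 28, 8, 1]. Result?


Max = 45
Replace root with last, heapify down
Resulting heap: [29, 28, 8, 5, 28, 1]


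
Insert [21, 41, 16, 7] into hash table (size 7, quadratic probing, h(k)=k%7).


Insertions: 21->slot 0; 41->slot 6; 16->slot 2; 7->slot 1
Table: [21, 7, 16, None, None, None, 41]


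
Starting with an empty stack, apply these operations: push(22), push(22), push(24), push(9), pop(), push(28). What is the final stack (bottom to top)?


push(22) -> [22]
push(22) -> [22, 22]
push(24) -> [22, 22, 24]
push(9) -> [22, 22, 24, 9]
pop() returns 9 -> [22, 22, 24]
push(28) -> [22, 22, 24, 28]
Final stack (bottom to top): [22, 22, 24, 28]


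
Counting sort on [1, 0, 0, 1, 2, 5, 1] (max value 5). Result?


Count array: [2, 3, 1, 0, 0, 1]
Reconstruct: [0, 0, 1, 1, 1, 2, 5]


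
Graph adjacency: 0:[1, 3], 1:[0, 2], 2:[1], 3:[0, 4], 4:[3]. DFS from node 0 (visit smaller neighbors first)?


DFS stack-based: start with [0]
Visit order: [0, 1, 2, 3, 4]


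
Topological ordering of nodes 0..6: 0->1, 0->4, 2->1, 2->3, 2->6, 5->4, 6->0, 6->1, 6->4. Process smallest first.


Kahn's algorithm, process smallest node first
Order: [2, 3, 5, 6, 0, 1, 4]


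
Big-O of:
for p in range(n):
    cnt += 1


Per nesting level: O(n) = O(n)
Complexity: O(n)


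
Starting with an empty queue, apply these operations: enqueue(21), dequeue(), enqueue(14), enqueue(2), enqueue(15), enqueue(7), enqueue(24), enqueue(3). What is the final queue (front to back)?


enqueue(21) -> [21]
dequeue() returns 21 -> []
enqueue(14) -> [14]
enqueue(2) -> [14, 2]
enqueue(15) -> [14, 2, 15]
enqueue(7) -> [14, 2, 15, 7]
enqueue(24) -> [14, 2, 15, 7, 24]
enqueue(3) -> [14, 2, 15, 7, 24, 3]
Final queue (front to back): [14, 2, 15, 7, 24, 3]


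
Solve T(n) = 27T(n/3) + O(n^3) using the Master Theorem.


a=27, b=3, c=3. log_3(27)=3 = c=3. Case 2: O(n^c log n) = O(n^3 log n)
Complexity: O(n^3 log n)


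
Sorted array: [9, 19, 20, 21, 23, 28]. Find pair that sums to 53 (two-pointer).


Two pointers: lo=0, hi=5
No pair sums to 53


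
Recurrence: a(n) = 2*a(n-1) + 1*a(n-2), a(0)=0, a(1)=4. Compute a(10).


Build bottom-up:
...a(8)=1632, a(9)=3940, a(10)=2*3940+1*1632=9512


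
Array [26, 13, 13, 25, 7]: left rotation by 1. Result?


Left rotate by 1: [13, 13, 25, 7, 26]


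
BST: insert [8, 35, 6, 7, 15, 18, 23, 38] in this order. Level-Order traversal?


Root = 8; build tree by BST insertion.
Level-Order traversal: [8, 6, 35, 7, 15, 38, 18, 23]


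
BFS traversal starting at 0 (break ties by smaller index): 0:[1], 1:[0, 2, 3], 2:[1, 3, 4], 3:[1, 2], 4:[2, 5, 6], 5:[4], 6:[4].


BFS queue: start with [0]
Visit order: [0, 1, 2, 3, 4, 5, 6]


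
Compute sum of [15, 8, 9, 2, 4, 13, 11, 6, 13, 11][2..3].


Prefix sums: [0, 15, 23, 32, 34, 38, 51, 62, 68, 81, 92]
Sum[2..3] = prefix[4] - prefix[2] = 34 - 23 = 11


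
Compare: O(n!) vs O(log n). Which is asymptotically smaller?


logarithmic grows slower than factorial
O(log n) is asymptotically smaller; O(n!) grows faster


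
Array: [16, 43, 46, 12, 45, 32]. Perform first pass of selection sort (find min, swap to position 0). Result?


After one pass: [12, 43, 46, 16, 45, 32]


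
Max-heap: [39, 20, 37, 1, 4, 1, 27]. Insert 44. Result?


Append 44: [39, 20, 37, 1, 4, 1, 27, 44]
Bubble up: swap idx 7(44) with idx 3(1); swap idx 3(44) with idx 1(20); swap idx 1(44) with idx 0(39)
Result: [44, 39, 37, 20, 4, 1, 27, 1]


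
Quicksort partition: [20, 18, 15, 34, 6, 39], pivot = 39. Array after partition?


Elements <= 39 go left of pivot.
Result: [20, 18, 15, 34, 6, 39], pivot at index 5


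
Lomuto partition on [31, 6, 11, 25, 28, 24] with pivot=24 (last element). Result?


Elements <= 24 go left of pivot.
Result: [6, 11, 24, 25, 28, 31], pivot at index 2


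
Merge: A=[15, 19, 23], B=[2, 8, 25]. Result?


Compare heads, take smaller each step.
Merged: [2, 8, 15, 19, 23, 25]


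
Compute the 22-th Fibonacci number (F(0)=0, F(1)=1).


F(n)=F(n-1)+F(n-2)
...F(20)=6765, F(21)=10946, F(22)=17711


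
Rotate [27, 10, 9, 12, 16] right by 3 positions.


Right rotate by 3: [9, 12, 16, 27, 10]


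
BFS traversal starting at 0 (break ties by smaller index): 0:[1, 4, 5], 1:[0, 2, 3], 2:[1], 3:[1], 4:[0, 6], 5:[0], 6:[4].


BFS queue: start with [0]
Visit order: [0, 1, 4, 5, 2, 3, 6]


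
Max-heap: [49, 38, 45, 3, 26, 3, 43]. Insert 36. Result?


Append 36: [49, 38, 45, 3, 26, 3, 43, 36]
Bubble up: swap idx 7(36) with idx 3(3)
Result: [49, 38, 45, 36, 26, 3, 43, 3]


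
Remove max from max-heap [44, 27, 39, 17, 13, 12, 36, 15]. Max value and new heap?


Max = 44
Replace root with last, heapify down
Resulting heap: [39, 27, 36, 17, 13, 12, 15]
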